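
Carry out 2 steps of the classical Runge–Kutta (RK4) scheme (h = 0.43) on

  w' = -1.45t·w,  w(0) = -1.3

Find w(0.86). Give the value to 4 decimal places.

RK4: k1 = f(t_n, w_n); k2 = f(t_n + h/2, w_n + (h/2)·k1); k3 = f(t_n + h/2, w_n + (h/2)·k2); k4 = f(t_n + h, w_n + h·k3); w_{n+1} = w_n + (h/6)·(k1 + 2k2 + 2k3 + k4).
t=0.000000, w=-1.300000:
  k1 = f(0.000000, -1.300000) = 0.000000
  k2 = f(0.215000, -1.300000) = 0.405275
  k3 = f(0.215000, -1.212866) = 0.378111
  k4 = f(0.430000, -1.137412) = 0.709177
  w ← -1.300000 + (0.43/6)·(k1 + 2k2 + 2k3 + k4) = -1.136890
t=0.430000, w=-1.136890:
  k1 = f(0.430000, -1.136890) = 0.708851
  k2 = f(0.645000, -0.984487) = 0.920742
  k3 = f(0.645000, -0.938931) = 0.878135
  k4 = f(0.860000, -0.759292) = 0.946837
  w ← -1.136890 + (0.43/6)·(k1 + 2k2 + 2k3 + k4) = -0.760394
w(0.86) ≈ -0.7604

-0.7604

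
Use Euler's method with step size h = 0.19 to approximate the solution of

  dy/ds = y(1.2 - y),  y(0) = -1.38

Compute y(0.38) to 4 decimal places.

Euler: y_{n+1} = y_n + h·f(s_n, y_n).
s=0.000000, y=-1.380000: f=-3.560400 → y ← -1.380000 + 0.19·(-3.560400) = -2.056476
s=0.190000, y=-2.056476: f=-6.696865 → y ← -2.056476 + 0.19·(-6.696865) = -3.328880
y(0.38) ≈ -3.3289

-3.3289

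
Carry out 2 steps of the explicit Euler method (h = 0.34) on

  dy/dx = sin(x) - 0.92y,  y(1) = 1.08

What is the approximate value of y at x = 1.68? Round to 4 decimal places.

1.0376

Euler: y_{n+1} = y_n + h·f(x_n, y_n).
x=1.000000, y=1.080000: f=-0.152129 → y ← 1.080000 + 0.34·(-0.152129) = 1.028276
x=1.340000, y=1.028276: f=0.027470 → y ← 1.028276 + 0.34·0.027470 = 1.037616
y(1.68) ≈ 1.0376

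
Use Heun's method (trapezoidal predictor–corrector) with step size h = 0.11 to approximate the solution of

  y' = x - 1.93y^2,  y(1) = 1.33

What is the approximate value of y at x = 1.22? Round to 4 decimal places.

1.0257

Heun: k1 = f(x_n, y_n); k2 = f(x_n + h, y_n + h·k1); y_{n+1} = y_n + (h/2)·(k1 + k2).
x=1.000000, y=1.330000:
  k1 = f(1.000000, 1.330000) = -2.413977
  k2 = f(1.110000, 1.064463) = -1.076845
  y ← 1.330000 + (0.11/2)·(-2.413977 + (-1.076845)) = 1.138005
x=1.110000, y=1.138005:
  k1 = f(1.110000, 1.138005) = -1.389456
  k2 = f(1.220000, 0.985165) = -0.653160
  y ← 1.138005 + (0.11/2)·(-1.389456 + (-0.653160)) = 1.025661
y(1.22) ≈ 1.0257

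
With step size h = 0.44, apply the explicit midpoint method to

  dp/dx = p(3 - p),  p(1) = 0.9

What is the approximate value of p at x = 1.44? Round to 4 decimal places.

Midpoint: k1 = f(x_n, p_n); k2 = f(x_n + h/2, p_n + (h/2)·k1); p_{n+1} = p_n + h·k2.
x=1.000000, p=0.900000:
  k1 = f(1.000000, 0.900000) = 1.890000
  k2 = f(1.220000, 1.315800) = 2.216070
  p ← 0.900000 + 0.44·2.216070 = 1.875071
p(1.44) ≈ 1.8751

1.8751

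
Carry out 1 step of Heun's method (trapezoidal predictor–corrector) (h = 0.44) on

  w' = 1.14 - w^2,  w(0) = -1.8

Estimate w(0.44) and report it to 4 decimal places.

-3.6436

Heun: k1 = f(x_n, w_n); k2 = f(x_n + h, w_n + h·k1); w_{n+1} = w_n + (h/2)·(k1 + k2).
x=0.000000, w=-1.800000:
  k1 = f(0.000000, -1.800000) = -2.100000
  k2 = f(0.440000, -2.724000) = -6.280176
  w ← -1.800000 + (0.44/2)·(-2.100000 + (-6.280176)) = -3.643639
w(0.44) ≈ -3.6436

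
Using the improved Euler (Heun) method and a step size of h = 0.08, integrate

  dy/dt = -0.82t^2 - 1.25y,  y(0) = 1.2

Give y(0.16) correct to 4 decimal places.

Heun: k1 = f(t_n, y_n); k2 = f(t_n + h, y_n + h·k1); y_{n+1} = y_n + (h/2)·(k1 + k2).
t=0.000000, y=1.200000:
  k1 = f(0.000000, 1.200000) = -1.500000
  k2 = f(0.080000, 1.080000) = -1.355248
  y ← 1.200000 + (0.08/2)·(-1.500000 + (-1.355248)) = 1.085790
t=0.080000, y=1.085790:
  k1 = f(0.080000, 1.085790) = -1.362486
  k2 = f(0.160000, 0.976791) = -1.241981
  y ← 1.085790 + (0.08/2)·(-1.362486 + (-1.241981)) = 0.981611
y(0.16) ≈ 0.9816

0.9816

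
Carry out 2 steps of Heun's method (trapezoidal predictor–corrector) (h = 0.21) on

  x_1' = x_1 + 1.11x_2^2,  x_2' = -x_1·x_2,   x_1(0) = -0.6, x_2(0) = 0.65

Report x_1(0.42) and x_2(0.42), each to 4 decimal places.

Heun on (x_1,x_2): k1 = f(s_n, state_n); k2 = f(s_n + h, state_n + h·k1); state_{n+1} = state_n + (h/2)·(k1 + k2).
0.000000: (-0.600000, 0.650000)
  k1 = (-0.131025, 0.390000)
  predictor → (-0.627515, 0.731900)
  k2 = (-0.032913, 0.459278)
  → (-0.617214, 0.739174)
0.210000: (-0.617214, 0.739174)
  k1 = (-0.010733, 0.456228)
  predictor → (-0.619467, 0.834982)
  k2 = (0.154419, 0.517244)
  → (-0.602126, 0.841389)
(x_1(0.42), x_2(0.42)) ≈ (-0.6021, 0.8414)

-0.6021, 0.8414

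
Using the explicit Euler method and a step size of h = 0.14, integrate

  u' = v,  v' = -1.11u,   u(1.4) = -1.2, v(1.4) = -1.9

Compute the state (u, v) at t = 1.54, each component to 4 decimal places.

-1.4660, -1.7135

Euler on (u,v): u_{n+1} = u_n + h·u', v_{n+1} = v_n + h·v'.
1.400000: (-1.200000, -1.900000); f=(-1.900000, 1.332000) → (-1.466000, -1.713520)
(u(1.54), v(1.54)) ≈ (-1.4660, -1.7135)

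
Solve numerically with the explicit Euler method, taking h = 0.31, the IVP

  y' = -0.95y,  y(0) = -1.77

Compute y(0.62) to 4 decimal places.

-0.8810

Euler: y_{n+1} = y_n + h·f(x_n, y_n).
x=0.000000, y=-1.770000: f=1.681500 → y ← -1.770000 + 0.31·1.681500 = -1.248735
x=0.310000, y=-1.248735: f=1.186298 → y ← -1.248735 + 0.31·1.186298 = -0.880983
y(0.62) ≈ -0.8810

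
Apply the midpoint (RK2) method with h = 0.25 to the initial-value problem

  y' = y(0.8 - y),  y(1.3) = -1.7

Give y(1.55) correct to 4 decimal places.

-3.3909

Midpoint: k1 = f(x_n, y_n); k2 = f(x_n + h/2, y_n + (h/2)·k1); y_{n+1} = y_n + h·k2.
x=1.300000, y=-1.700000:
  k1 = f(1.300000, -1.700000) = -4.250000
  k2 = f(1.425000, -2.231250) = -6.763477
  y ← -1.700000 + 0.25·(-6.763477) = -3.390869
y(1.55) ≈ -3.3909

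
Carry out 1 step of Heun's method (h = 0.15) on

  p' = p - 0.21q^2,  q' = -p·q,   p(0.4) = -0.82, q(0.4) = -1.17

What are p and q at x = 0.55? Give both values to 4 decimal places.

-1.0042, -1.3391

Heun on (p,q): k1 = f(x_n, state_n); k2 = f(x_n + h, state_n + h·k1); state_{n+1} = state_n + (h/2)·(k1 + k2).
0.400000: (-0.820000, -1.170000)
  k1 = (-1.107469, -0.959400)
  predictor → (-0.986120, -1.313910)
  k2 = (-1.348656, -1.295673)
  → (-1.004209, -1.339131)
(p(0.55), q(0.55)) ≈ (-1.0042, -1.3391)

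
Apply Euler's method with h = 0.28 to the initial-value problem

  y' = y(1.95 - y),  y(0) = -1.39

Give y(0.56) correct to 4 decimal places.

Euler: y_{n+1} = y_n + h·f(x_n, y_n).
x=0.000000, y=-1.390000: f=-4.642600 → y ← -1.390000 + 0.28·(-4.642600) = -2.689928
x=0.280000, y=-2.689928: f=-12.481072 → y ← -2.689928 + 0.28·(-12.481072) = -6.184628
y(0.56) ≈ -6.1846

-6.1846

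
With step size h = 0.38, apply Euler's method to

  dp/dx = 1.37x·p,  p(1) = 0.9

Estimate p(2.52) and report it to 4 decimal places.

9.5272

Euler: p_{n+1} = p_n + h·f(x_n, p_n).
x=1.000000, p=0.900000: f=1.233000 → p ← 0.900000 + 0.38·1.233000 = 1.368540
x=1.380000, p=1.368540: f=2.587362 → p ← 1.368540 + 0.38·2.587362 = 2.351737
x=1.760000, p=2.351737: f=5.670509 → p ← 2.351737 + 0.38·5.670509 = 4.506531
x=2.140000, p=4.506531: f=13.212248 → p ← 4.506531 + 0.38·13.212248 = 9.527185
p(2.52) ≈ 9.5272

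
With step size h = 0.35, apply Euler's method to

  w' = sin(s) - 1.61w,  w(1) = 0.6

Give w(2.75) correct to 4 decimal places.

Euler: w_{n+1} = w_n + h·f(s_n, w_n).
s=1.000000, w=0.600000: f=-0.124529 → w ← 0.600000 + 0.35·(-0.124529) = 0.556415
s=1.350000, w=0.556415: f=0.079895 → w ← 0.556415 + 0.35·0.079895 = 0.584378
s=1.700000, w=0.584378: f=0.050816 → w ← 0.584378 + 0.35·0.050816 = 0.602164
s=2.050000, w=0.602164: f=-0.082121 → w ← 0.602164 + 0.35·(-0.082121) = 0.573421
s=2.400000, w=0.573421: f=-0.247745 → w ← 0.573421 + 0.35·(-0.247745) = 0.486711
w(2.75) ≈ 0.4867

0.4867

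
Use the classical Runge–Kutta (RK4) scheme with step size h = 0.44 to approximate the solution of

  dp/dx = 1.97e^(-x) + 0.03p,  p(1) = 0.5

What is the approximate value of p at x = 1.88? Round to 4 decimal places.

RK4: k1 = f(x_n, p_n); k2 = f(x_n + h/2, p_n + (h/2)·k1); k3 = f(x_n + h/2, p_n + (h/2)·k2); k4 = f(x_n + h, p_n + h·k3); p_{n+1} = p_n + (h/6)·(k1 + 2k2 + 2k3 + k4).
x=1.000000, p=0.500000:
  k1 = f(1.000000, 0.500000) = 0.739722
  k2 = f(1.220000, 0.662739) = 0.601486
  k3 = f(1.220000, 0.632327) = 0.600573
  k4 = f(1.440000, 0.764252) = 0.489675
  p ← 0.500000 + (0.44/6)·(k1 + 2k2 + 2k3 + k4) = 0.766458
x=1.440000, p=0.766458:
  k1 = f(1.440000, 0.766458) = 0.489741
  k2 = f(1.660000, 0.874201) = 0.400800
  k3 = f(1.660000, 0.854634) = 0.400213
  k4 = f(1.880000, 0.942551) = 0.328879
  p ← 0.766458 + (0.44/6)·(k1 + 2k2 + 2k3 + k4) = 0.943972
p(1.88) ≈ 0.9440

0.9440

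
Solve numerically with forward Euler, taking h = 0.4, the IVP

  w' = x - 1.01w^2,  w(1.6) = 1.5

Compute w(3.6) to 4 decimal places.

1.8142

Euler: w_{n+1} = w_n + h·f(x_n, w_n).
x=1.600000, w=1.500000: f=-0.672500 → w ← 1.500000 + 0.4·(-0.672500) = 1.231000
x=2.000000, w=1.231000: f=0.469485 → w ← 1.231000 + 0.4·0.469485 = 1.418794
x=2.400000, w=1.418794: f=0.366893 → w ← 1.418794 + 0.4·0.366893 = 1.565552
x=2.800000, w=1.565552: f=0.324539 → w ← 1.565552 + 0.4·0.324539 = 1.695367
x=3.200000, w=1.695367: f=0.296988 → w ← 1.695367 + 0.4·0.296988 = 1.814162
w(3.6) ≈ 1.8142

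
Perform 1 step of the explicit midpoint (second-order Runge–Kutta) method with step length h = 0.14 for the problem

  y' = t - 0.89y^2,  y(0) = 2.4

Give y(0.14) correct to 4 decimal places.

1.8907

Midpoint: k1 = f(t_n, y_n); k2 = f(t_n + h/2, y_n + (h/2)·k1); y_{n+1} = y_n + h·k2.
t=0.000000, y=2.400000:
  k1 = f(0.000000, 2.400000) = -5.126400
  k2 = f(0.070000, 2.041152) = -3.638008
  y ← 2.400000 + 0.14·(-3.638008) = 1.890679
y(0.14) ≈ 1.8907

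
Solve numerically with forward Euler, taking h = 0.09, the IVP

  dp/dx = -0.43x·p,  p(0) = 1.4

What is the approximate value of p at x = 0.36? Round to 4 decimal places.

Euler: p_{n+1} = p_n + h·f(x_n, p_n).
x=0.000000, p=1.400000: f=0.000000 → p ← 1.400000 + 0.09·0.000000 = 1.400000
x=0.090000, p=1.400000: f=-0.054180 → p ← 1.400000 + 0.09·(-0.054180) = 1.395124
x=0.180000, p=1.395124: f=-0.107983 → p ← 1.395124 + 0.09·(-0.107983) = 1.385405
x=0.270000, p=1.385405: f=-0.160846 → p ← 1.385405 + 0.09·(-0.160846) = 1.370929
p(0.36) ≈ 1.3709

1.3709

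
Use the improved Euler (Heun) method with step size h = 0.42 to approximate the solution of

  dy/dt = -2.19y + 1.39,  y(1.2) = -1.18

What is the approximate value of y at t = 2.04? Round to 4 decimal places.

0.1752

Heun: k1 = f(t_n, y_n); k2 = f(t_n + h, y_n + h·k1); y_{n+1} = y_n + (h/2)·(k1 + k2).
t=1.200000, y=-1.180000:
  k1 = f(1.200000, -1.180000) = 3.974200
  k2 = f(1.620000, 0.489164) = 0.318731
  y ← -1.180000 + (0.42/2)·(3.974200 + 0.318731) = -0.278485
t=1.620000, y=-0.278485:
  k1 = f(1.620000, -0.278485) = 1.999881
  k2 = f(2.040000, 0.561466) = 0.160390
  y ← -0.278485 + (0.42/2)·(1.999881 + 0.160390) = 0.175173
y(2.04) ≈ 0.1752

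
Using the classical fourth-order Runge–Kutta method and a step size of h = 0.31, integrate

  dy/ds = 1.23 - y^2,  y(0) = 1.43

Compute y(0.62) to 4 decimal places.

RK4: k1 = f(s_n, y_n); k2 = f(s_n + h/2, y_n + (h/2)·k1); k3 = f(s_n + h/2, y_n + (h/2)·k2); k4 = f(s_n + h, y_n + h·k3); y_{n+1} = y_n + (h/6)·(k1 + 2k2 + 2k3 + k4).
s=0.000000, y=1.430000:
  k1 = f(0.000000, 1.430000) = -0.814900
  k2 = f(0.155000, 1.303691) = -0.469609
  k3 = f(0.155000, 1.357211) = -0.612021
  k4 = f(0.310000, 1.240274) = -0.308279
  y ← 1.430000 + (0.31/6)·(k1 + 2k2 + 2k3 + k4) = 1.260201
s=0.310000, y=1.260201:
  k1 = f(0.310000, 1.260201) = -0.358106
  k2 = f(0.465000, 1.204694) = -0.221288
  k3 = f(0.465000, 1.225901) = -0.272833
  k4 = f(0.620000, 1.175622) = -0.152088
  y ← 1.260201 + (0.31/6)·(k1 + 2k2 + 2k3 + k4) = 1.182781
y(0.62) ≈ 1.1828

1.1828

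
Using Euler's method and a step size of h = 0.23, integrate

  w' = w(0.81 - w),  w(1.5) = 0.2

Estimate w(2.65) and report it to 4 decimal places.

Euler: w_{n+1} = w_n + h·f(t_n, w_n).
t=1.500000, w=0.200000: f=0.122000 → w ← 0.200000 + 0.23·0.122000 = 0.228060
t=1.730000, w=0.228060: f=0.132717 → w ← 0.228060 + 0.23·0.132717 = 0.258585
t=1.960000, w=0.258585: f=0.142588 → w ← 0.258585 + 0.23·0.142588 = 0.291380
t=2.190000, w=0.291380: f=0.151116 → w ← 0.291380 + 0.23·0.151116 = 0.326137
t=2.420000, w=0.326137: f=0.157806 → w ← 0.326137 + 0.23·0.157806 = 0.362432
w(2.65) ≈ 0.3624

0.3624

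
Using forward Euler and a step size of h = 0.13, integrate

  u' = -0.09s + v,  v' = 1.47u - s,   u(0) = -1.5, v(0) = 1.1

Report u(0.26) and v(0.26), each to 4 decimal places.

Euler on (u,v): u_{n+1} = u_n + h·u', v_{n+1} = v_n + h·v'.
0.000000: (-1.500000, 1.100000); f=(1.100000, -2.205000) → (-1.357000, 0.813350)
0.130000: (-1.357000, 0.813350); f=(0.801650, -2.124790) → (-1.252785, 0.537127)
(u(0.26), v(0.26)) ≈ (-1.2528, 0.5371)

-1.2528, 0.5371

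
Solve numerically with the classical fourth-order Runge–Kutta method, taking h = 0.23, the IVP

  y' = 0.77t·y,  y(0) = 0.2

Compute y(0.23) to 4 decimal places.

RK4: k1 = f(t_n, y_n); k2 = f(t_n + h/2, y_n + (h/2)·k1); k3 = f(t_n + h/2, y_n + (h/2)·k2); k4 = f(t_n + h, y_n + h·k3); y_{n+1} = y_n + (h/6)·(k1 + 2k2 + 2k3 + k4).
t=0.000000, y=0.200000:
  k1 = f(0.000000, 0.200000) = 0.000000
  k2 = f(0.115000, 0.200000) = 0.017710
  k3 = f(0.115000, 0.202037) = 0.017890
  k4 = f(0.230000, 0.204115) = 0.036149
  y ← 0.200000 + (0.23/6)·(k1 + 2k2 + 2k3 + k4) = 0.204115
y(0.23) ≈ 0.2041

0.2041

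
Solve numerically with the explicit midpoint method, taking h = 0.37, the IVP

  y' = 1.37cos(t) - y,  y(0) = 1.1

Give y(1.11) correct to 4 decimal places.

1.0478

Midpoint: k1 = f(t_n, y_n); k2 = f(t_n + h/2, y_n + (h/2)·k1); y_{n+1} = y_n + h·k2.
t=0.000000, y=1.100000:
  k1 = f(0.000000, 1.100000) = 0.270000
  k2 = f(0.185000, 1.149950) = 0.196673
  y ← 1.100000 + 0.37·0.196673 = 1.172769
t=0.370000, y=1.172769:
  k1 = f(0.370000, 1.172769) = 0.104520
  k2 = f(0.555000, 1.192105) = -0.027741
  y ← 1.172769 + 0.37·(-0.027741) = 1.162505
t=0.740000, y=1.162505:
  k1 = f(0.740000, 1.162505) = -0.150803
  k2 = f(0.925000, 1.134606) = -0.310093
  y ← 1.162505 + 0.37·(-0.310093) = 1.047770
y(1.11) ≈ 1.0478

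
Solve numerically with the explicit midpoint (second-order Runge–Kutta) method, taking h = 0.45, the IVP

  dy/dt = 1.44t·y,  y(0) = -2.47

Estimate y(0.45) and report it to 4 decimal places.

-2.8301

Midpoint: k1 = f(t_n, y_n); k2 = f(t_n + h/2, y_n + (h/2)·k1); y_{n+1} = y_n + h·k2.
t=0.000000, y=-2.470000:
  k1 = f(0.000000, -2.470000) = 0.000000
  k2 = f(0.225000, -2.470000) = -0.800280
  y ← -2.470000 + 0.45·(-0.800280) = -2.830126
y(0.45) ≈ -2.8301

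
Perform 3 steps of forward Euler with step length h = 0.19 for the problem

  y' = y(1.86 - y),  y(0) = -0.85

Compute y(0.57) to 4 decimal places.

-3.5895

Euler: y_{n+1} = y_n + h·f(x_n, y_n).
x=0.000000, y=-0.850000: f=-2.303500 → y ← -0.850000 + 0.19·(-2.303500) = -1.287665
x=0.190000, y=-1.287665: f=-4.053138 → y ← -1.287665 + 0.19·(-4.053138) = -2.057761
x=0.380000, y=-2.057761: f=-8.061817 → y ← -2.057761 + 0.19·(-8.061817) = -3.589506
y(0.57) ≈ -3.5895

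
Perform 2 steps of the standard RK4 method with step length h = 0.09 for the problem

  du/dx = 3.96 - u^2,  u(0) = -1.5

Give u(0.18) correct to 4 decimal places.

RK4: k1 = f(x_n, u_n); k2 = f(x_n + h/2, u_n + (h/2)·k1); k3 = f(x_n + h/2, u_n + (h/2)·k2); k4 = f(x_n + h, u_n + h·k3); u_{n+1} = u_n + (h/6)·(k1 + 2k2 + 2k3 + k4).
x=0.000000, u=-1.500000:
  k1 = f(0.000000, -1.500000) = 1.710000
  k2 = f(0.045000, -1.423050) = 1.934929
  k3 = f(0.045000, -1.412928) = 1.963634
  k4 = f(0.090000, -1.323273) = 2.208949
  u ← -1.500000 + (0.09/6)·(k1 + 2k2 + 2k3 + k4) = -1.324259
x=0.090000, u=-1.324259:
  k1 = f(0.090000, -1.324259) = 2.206338
  k2 = f(0.135000, -1.224974) = 2.459440
  k3 = f(0.135000, -1.213584) = 2.487214
  k4 = f(0.180000, -1.100410) = 2.749099
  u ← -1.324259 + (0.09/6)·(k1 + 2k2 + 2k3 + k4) = -1.101528
u(0.18) ≈ -1.1015

-1.1015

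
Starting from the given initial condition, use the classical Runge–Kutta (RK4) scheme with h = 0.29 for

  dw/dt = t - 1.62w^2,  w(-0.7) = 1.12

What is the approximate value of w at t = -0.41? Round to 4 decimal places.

RK4: k1 = f(t_n, w_n); k2 = f(t_n + h/2, w_n + (h/2)·k1); k3 = f(t_n + h/2, w_n + (h/2)·k2); k4 = f(t_n + h, w_n + h·k3); w_{n+1} = w_n + (h/6)·(k1 + 2k2 + 2k3 + k4).
t=-0.700000, w=1.120000:
  k1 = f(-0.700000, 1.120000) = -2.732128
  k2 = f(-0.555000, 0.723841) = -1.403793
  k3 = f(-0.555000, 0.916450) = -1.915607
  k4 = f(-0.410000, 0.564474) = -0.926182
  w ← 1.120000 + (0.29/6)·(k1 + 2k2 + 2k3 + k4) = 0.622306
w(-0.41) ≈ 0.6223

0.6223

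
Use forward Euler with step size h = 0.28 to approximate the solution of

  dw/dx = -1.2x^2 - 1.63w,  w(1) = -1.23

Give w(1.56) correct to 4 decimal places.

Euler: w_{n+1} = w_n + h·f(x_n, w_n).
x=1.000000, w=-1.230000: f=0.804900 → w ← -1.230000 + 0.28·0.804900 = -1.004628
x=1.280000, w=-1.004628: f=-0.328536 → w ← -1.004628 + 0.28·(-0.328536) = -1.096618
w(1.56) ≈ -1.0966

-1.0966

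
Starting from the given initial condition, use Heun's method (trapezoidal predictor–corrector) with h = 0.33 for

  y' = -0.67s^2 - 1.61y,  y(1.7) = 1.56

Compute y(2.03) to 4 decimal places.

Heun: k1 = f(s_n, y_n); k2 = f(s_n + h, y_n + h·k1); y_{n+1} = y_n + (h/2)·(k1 + k2).
s=1.700000, y=1.560000:
  k1 = f(1.700000, 1.560000) = -4.447900
  k2 = f(2.030000, 0.092193) = -2.909434
  y ← 1.560000 + (0.33/2)·(-4.447900 + (-2.909434)) = 0.346040
y(2.03) ≈ 0.3460

0.3460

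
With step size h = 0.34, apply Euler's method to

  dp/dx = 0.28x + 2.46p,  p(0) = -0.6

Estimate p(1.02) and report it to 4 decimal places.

-3.5916

Euler: p_{n+1} = p_n + h·f(x_n, p_n).
x=0.000000, p=-0.600000: f=-1.476000 → p ← -0.600000 + 0.34·(-1.476000) = -1.101840
x=0.340000, p=-1.101840: f=-2.615326 → p ← -1.101840 + 0.34·(-2.615326) = -1.991051
x=0.680000, p=-1.991051: f=-4.707585 → p ← -1.991051 + 0.34·(-4.707585) = -3.591630
p(1.02) ≈ -3.5916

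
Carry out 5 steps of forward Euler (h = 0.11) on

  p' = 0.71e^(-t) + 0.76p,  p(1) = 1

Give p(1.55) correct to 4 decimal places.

Euler: p_{n+1} = p_n + h·f(t_n, p_n).
t=1.000000, p=1.000000: f=1.021194 → p ← 1.000000 + 0.11·1.021194 = 1.112331
t=1.110000, p=1.112331: f=1.079359 → p ← 1.112331 + 0.11·1.079359 = 1.231061
t=1.220000, p=1.231061: f=1.145220 → p ← 1.231061 + 0.11·1.145220 = 1.357035
t=1.330000, p=1.357035: f=1.219125 → p ← 1.357035 + 0.11·1.219125 = 1.491139
t=1.440000, p=1.491139: f=1.301484 → p ← 1.491139 + 0.11·1.301484 = 1.634302
p(1.55) ≈ 1.6343

1.6343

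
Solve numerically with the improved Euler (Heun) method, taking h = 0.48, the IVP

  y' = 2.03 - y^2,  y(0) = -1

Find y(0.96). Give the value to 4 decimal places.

Heun: k1 = f(t_n, y_n); k2 = f(t_n + h, y_n + h·k1); y_{n+1} = y_n + (h/2)·(k1 + k2).
t=0.000000, y=-1.000000:
  k1 = f(0.000000, -1.000000) = 1.030000
  k2 = f(0.480000, -0.505600) = 1.774369
  y ← -1.000000 + (0.48/2)·(1.030000 + 1.774369) = -0.326952
t=0.480000, y=-0.326952:
  k1 = f(0.480000, -0.326952) = 1.923103
  k2 = f(0.960000, 0.596138) = 1.674620
  y ← -0.326952 + (0.48/2)·(1.923103 + 1.674620) = 0.536502
y(0.96) ≈ 0.5365

0.5365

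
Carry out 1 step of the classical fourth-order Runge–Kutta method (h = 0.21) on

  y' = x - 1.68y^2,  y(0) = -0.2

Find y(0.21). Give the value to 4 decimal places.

-0.1920

RK4: k1 = f(x_n, y_n); k2 = f(x_n + h/2, y_n + (h/2)·k1); k3 = f(x_n + h/2, y_n + (h/2)·k2); k4 = f(x_n + h, y_n + h·k3); y_{n+1} = y_n + (h/6)·(k1 + 2k2 + 2k3 + k4).
x=0.000000, y=-0.200000:
  k1 = f(0.000000, -0.200000) = -0.067200
  k2 = f(0.105000, -0.207056) = 0.032975
  k3 = f(0.105000, -0.196538) = 0.040107
  k4 = f(0.210000, -0.191578) = 0.148341
  y ← -0.200000 + (0.21/6)·(k1 + 2k2 + 2k3 + k4) = -0.192044
y(0.21) ≈ -0.1920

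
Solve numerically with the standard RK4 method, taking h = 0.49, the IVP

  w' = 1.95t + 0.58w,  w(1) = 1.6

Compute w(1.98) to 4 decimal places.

RK4: k1 = f(t_n, w_n); k2 = f(t_n + h/2, w_n + (h/2)·k1); k3 = f(t_n + h/2, w_n + (h/2)·k2); k4 = f(t_n + h, w_n + h·k3); w_{n+1} = w_n + (h/6)·(k1 + 2k2 + 2k3 + k4).
t=1.000000, w=1.600000:
  k1 = f(1.000000, 1.600000) = 2.878000
  k2 = f(1.245000, 2.305110) = 3.764714
  k3 = f(1.245000, 2.522355) = 3.890716
  k4 = f(1.490000, 3.506451) = 4.939241
  w ← 1.600000 + (0.49/6)·(k1 + 2k2 + 2k3 + k4) = 3.488795
t=1.490000, w=3.488795:
  k1 = f(1.490000, 3.488795) = 4.929001
  k2 = f(1.735000, 4.696400) = 6.107162
  k3 = f(1.735000, 4.985050) = 6.274579
  k4 = f(1.980000, 6.563338) = 7.667736
  w ← 3.488795 + (0.49/6)·(k1 + 2k2 + 2k3 + k4) = 6.539879
w(1.98) ≈ 6.5399

6.5399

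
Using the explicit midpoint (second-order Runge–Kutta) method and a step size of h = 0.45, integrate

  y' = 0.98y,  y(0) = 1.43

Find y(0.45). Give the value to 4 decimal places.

Midpoint: k1 = f(x_n, y_n); k2 = f(x_n + h/2, y_n + (h/2)·k1); y_{n+1} = y_n + h·k2.
x=0.000000, y=1.430000:
  k1 = f(0.000000, 1.430000) = 1.401400
  k2 = f(0.225000, 1.745315) = 1.710409
  y ← 1.430000 + 0.45·1.710409 = 2.199684
y(0.45) ≈ 2.1997

2.1997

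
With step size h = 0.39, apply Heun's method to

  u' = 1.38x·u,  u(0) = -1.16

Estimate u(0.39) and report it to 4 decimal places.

-1.2817

Heun: k1 = f(x_n, u_n); k2 = f(x_n + h, u_n + h·k1); u_{n+1} = u_n + (h/2)·(k1 + k2).
x=0.000000, u=-1.160000:
  k1 = f(0.000000, -1.160000) = 0.000000
  k2 = f(0.390000, -1.160000) = -0.624312
  u ← -1.160000 + (0.39/2)·(0.000000 + (-0.624312)) = -1.281741
u(0.39) ≈ -1.2817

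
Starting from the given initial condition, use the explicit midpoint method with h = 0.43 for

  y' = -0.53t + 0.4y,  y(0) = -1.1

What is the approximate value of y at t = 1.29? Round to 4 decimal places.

-2.3540

Midpoint: k1 = f(t_n, y_n); k2 = f(t_n + h/2, y_n + (h/2)·k1); y_{n+1} = y_n + h·k2.
t=0.000000, y=-1.100000:
  k1 = f(0.000000, -1.100000) = -0.440000
  k2 = f(0.215000, -1.194600) = -0.591790
  y ← -1.100000 + 0.43·(-0.591790) = -1.354470
t=0.430000, y=-1.354470:
  k1 = f(0.430000, -1.354470) = -0.769688
  k2 = f(0.645000, -1.519953) = -0.949831
  y ← -1.354470 + 0.43·(-0.949831) = -1.762897
t=0.860000, y=-1.762897:
  k1 = f(0.860000, -1.762897) = -1.160959
  k2 = f(1.075000, -2.012503) = -1.374751
  y ← -1.762897 + 0.43·(-1.374751) = -2.354040
y(1.29) ≈ -2.3540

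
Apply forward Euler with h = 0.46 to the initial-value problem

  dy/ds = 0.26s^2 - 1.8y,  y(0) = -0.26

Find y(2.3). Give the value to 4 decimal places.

0.4472

Euler: y_{n+1} = y_n + h·f(s_n, y_n).
s=0.000000, y=-0.260000: f=0.468000 → y ← -0.260000 + 0.46·0.468000 = -0.044720
s=0.460000, y=-0.044720: f=0.135512 → y ← -0.044720 + 0.46·0.135512 = 0.017616
s=0.920000, y=0.017616: f=0.188356 → y ← 0.017616 + 0.46·0.188356 = 0.104259
s=1.380000, y=0.104259: f=0.307477 → y ← 0.104259 + 0.46·0.307477 = 0.245699
s=1.840000, y=0.245699: f=0.437998 → y ← 0.245699 + 0.46·0.437998 = 0.447178
y(2.3) ≈ 0.4472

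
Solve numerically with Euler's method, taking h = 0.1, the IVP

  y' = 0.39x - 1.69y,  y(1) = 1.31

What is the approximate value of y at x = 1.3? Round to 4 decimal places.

0.8611

Euler: y_{n+1} = y_n + h·f(x_n, y_n).
x=1.000000, y=1.310000: f=-1.823900 → y ← 1.310000 + 0.1·(-1.823900) = 1.127610
x=1.100000, y=1.127610: f=-1.476661 → y ← 1.127610 + 0.1·(-1.476661) = 0.979944
x=1.200000, y=0.979944: f=-1.188105 → y ← 0.979944 + 0.1·(-1.188105) = 0.861133
y(1.3) ≈ 0.8611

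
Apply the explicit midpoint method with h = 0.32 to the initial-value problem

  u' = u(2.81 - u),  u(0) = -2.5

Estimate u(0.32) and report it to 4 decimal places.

Midpoint: k1 = f(t_n, u_n); k2 = f(t_n + h/2, u_n + (h/2)·k1); u_{n+1} = u_n + h·k2.
t=0.000000, u=-2.500000:
  k1 = f(0.000000, -2.500000) = -13.275000
  k2 = f(0.160000, -4.624000) = -34.374816
  u ← -2.500000 + 0.32·(-34.374816) = -13.499941
u(0.32) ≈ -13.4999

-13.4999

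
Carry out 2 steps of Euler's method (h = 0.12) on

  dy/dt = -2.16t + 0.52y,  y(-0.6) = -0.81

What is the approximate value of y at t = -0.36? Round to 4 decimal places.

Euler: y_{n+1} = y_n + h·f(t_n, y_n).
t=-0.600000, y=-0.810000: f=0.874800 → y ← -0.810000 + 0.12·0.874800 = -0.705024
t=-0.480000, y=-0.705024: f=0.670188 → y ← -0.705024 + 0.12·0.670188 = -0.624601
y(-0.36) ≈ -0.6246

-0.6246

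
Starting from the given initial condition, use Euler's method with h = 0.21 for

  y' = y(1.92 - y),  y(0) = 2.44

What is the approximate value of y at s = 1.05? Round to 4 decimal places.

1.9467

Euler: y_{n+1} = y_n + h·f(s_n, y_n).
s=0.000000, y=2.440000: f=-1.268800 → y ← 2.440000 + 0.21·(-1.268800) = 2.173552
s=0.210000, y=2.173552: f=-0.551108 → y ← 2.173552 + 0.21·(-0.551108) = 2.057819
s=0.420000, y=2.057819: f=-0.283607 → y ← 2.057819 + 0.21·(-0.283607) = 1.998262
s=0.630000, y=1.998262: f=-0.156387 → y ← 1.998262 + 0.21·(-0.156387) = 1.965420
s=0.840000, y=1.965420: f=-0.089270 → y ← 1.965420 + 0.21·(-0.089270) = 1.946674
y(1.05) ≈ 1.9467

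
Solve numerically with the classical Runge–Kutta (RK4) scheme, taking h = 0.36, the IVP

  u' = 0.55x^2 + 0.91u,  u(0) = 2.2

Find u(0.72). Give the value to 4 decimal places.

4.3172

RK4: k1 = f(x_n, u_n); k2 = f(x_n + h/2, u_n + (h/2)·k1); k3 = f(x_n + h/2, u_n + (h/2)·k2); k4 = f(x_n + h, u_n + h·k3); u_{n+1} = u_n + (h/6)·(k1 + 2k2 + 2k3 + k4).
x=0.000000, u=2.200000:
  k1 = f(0.000000, 2.200000) = 2.002000
  k2 = f(0.180000, 2.560360) = 2.347748
  k3 = f(0.180000, 2.622595) = 2.404381
  k4 = f(0.360000, 3.065577) = 2.860955
  u ← 2.200000 + (0.36/6)·(k1 + 2k2 + 2k3 + k4) = 3.062033
x=0.360000, u=3.062033:
  k1 = f(0.360000, 3.062033) = 2.857730
  k2 = f(0.540000, 3.576424) = 3.414926
  k3 = f(0.540000, 3.676719) = 3.506195
  k4 = f(0.720000, 4.324263) = 4.220199
  u ← 3.062033 + (0.36/6)·(k1 + 2k2 + 2k3 + k4) = 4.317243
u(0.72) ≈ 4.3172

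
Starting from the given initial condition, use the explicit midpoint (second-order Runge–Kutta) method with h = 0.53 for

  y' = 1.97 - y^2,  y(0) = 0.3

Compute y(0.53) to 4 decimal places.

Midpoint: k1 = f(t_n, y_n); k2 = f(t_n + h/2, y_n + (h/2)·k1); y_{n+1} = y_n + h·k2.
t=0.000000, y=0.300000:
  k1 = f(0.000000, 0.300000) = 1.880000
  k2 = f(0.265000, 0.798200) = 1.332877
  y ← 0.300000 + 0.53·1.332877 = 1.006425
y(0.53) ≈ 1.0064

1.0064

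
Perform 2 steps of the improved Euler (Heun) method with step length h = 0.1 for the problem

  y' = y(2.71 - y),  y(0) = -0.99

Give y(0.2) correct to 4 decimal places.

Heun: k1 = f(x_n, y_n); k2 = f(x_n + h, y_n + h·k1); y_{n+1} = y_n + (h/2)·(k1 + k2).
x=0.000000, y=-0.990000:
  k1 = f(0.000000, -0.990000) = -3.663000
  k2 = f(0.100000, -1.356300) = -5.515123
  y ← -0.990000 + (0.1/2)·(-3.663000 + (-5.515123)) = -1.448906
x=0.100000, y=-1.448906:
  k1 = f(0.100000, -1.448906) = -6.025865
  k2 = f(0.200000, -2.051493) = -9.768167
  y ← -1.448906 + (0.1/2)·(-6.025865 + (-9.768167)) = -2.238608
y(0.2) ≈ -2.2386

-2.2386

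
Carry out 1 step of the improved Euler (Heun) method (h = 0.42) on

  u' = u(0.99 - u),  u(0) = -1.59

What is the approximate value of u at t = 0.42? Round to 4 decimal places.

-5.4451

Heun: k1 = f(t_n, u_n); k2 = f(t_n + h, u_n + h·k1); u_{n+1} = u_n + (h/2)·(k1 + k2).
t=0.000000, u=-1.590000:
  k1 = f(0.000000, -1.590000) = -4.102200
  k2 = f(0.420000, -3.312924) = -14.255260
  u ← -1.590000 + (0.42/2)·(-4.102200 + (-14.255260)) = -5.445067
u(0.42) ≈ -5.4451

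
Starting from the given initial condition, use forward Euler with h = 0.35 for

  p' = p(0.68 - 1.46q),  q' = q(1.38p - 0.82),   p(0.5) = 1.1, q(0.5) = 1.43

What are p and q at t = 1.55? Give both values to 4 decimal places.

Euler on (p,q): p_{n+1} = p_n + h·p', q_{n+1} = q_n + h·q'.
0.500000: (1.100000, 1.430000); f=(-1.548580, 0.998140) → (0.557997, 1.779349)
0.850000: (0.557997, 1.779349); f=(-1.070154, -0.088904) → (0.183443, 1.748233)
1.200000: (0.183443, 1.748233); f=(-0.343482, -0.990983) → (0.063224, 1.401389)
(p(1.55), q(1.55)) ≈ (0.0632, 1.4014)

0.0632, 1.4014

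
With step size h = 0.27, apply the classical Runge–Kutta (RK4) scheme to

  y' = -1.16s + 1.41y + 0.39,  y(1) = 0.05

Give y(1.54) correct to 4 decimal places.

-0.7376

RK4: k1 = f(s_n, y_n); k2 = f(s_n + h/2, y_n + (h/2)·k1); k3 = f(s_n + h/2, y_n + (h/2)·k2); k4 = f(s_n + h, y_n + h·k3); y_{n+1} = y_n + (h/6)·(k1 + 2k2 + 2k3 + k4).
s=1.000000, y=0.050000:
  k1 = f(1.000000, 0.050000) = -0.699500
  k2 = f(1.135000, -0.044432) = -0.989250
  k3 = f(1.135000, -0.083549) = -1.044404
  k4 = f(1.270000, -0.231989) = -1.410304
  y ← 0.050000 + (0.27/6)·(k1 + 2k2 + 2k3 + k4) = -0.227970
s=1.270000, y=-0.227970:
  k1 = f(1.270000, -0.227970) = -1.404638
  k2 = f(1.405000, -0.417596) = -1.828611
  k3 = f(1.405000, -0.474832) = -1.909314
  k4 = f(1.540000, -0.743485) = -2.444713
  y ← -0.227970 + (0.27/6)·(k1 + 2k2 + 2k3 + k4) = -0.737604
y(1.54) ≈ -0.7376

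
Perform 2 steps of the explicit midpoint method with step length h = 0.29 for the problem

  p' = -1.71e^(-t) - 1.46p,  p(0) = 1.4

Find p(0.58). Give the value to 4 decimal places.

Midpoint: k1 = f(t_n, p_n); k2 = f(t_n + h/2, p_n + (h/2)·k1); p_{n+1} = p_n + h·k2.
t=0.000000, p=1.400000:
  k1 = f(0.000000, 1.400000) = -3.754000
  k2 = f(0.145000, 0.855670) = -2.728466
  p ← 1.400000 + 0.29·(-2.728466) = 0.608745
t=0.290000, p=0.608745:
  k1 = f(0.290000, 0.608745) = -2.168298
  k2 = f(0.435000, 0.294342) = -1.536561
  p ← 0.608745 + 0.29·(-1.536561) = 0.163142
p(0.58) ≈ 0.1631

0.1631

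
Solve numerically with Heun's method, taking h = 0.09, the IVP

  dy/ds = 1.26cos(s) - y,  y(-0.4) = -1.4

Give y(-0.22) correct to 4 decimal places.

Heun: k1 = f(s_n, y_n); k2 = f(s_n + h, y_n + h·k1); y_{n+1} = y_n + (h/2)·(k1 + k2).
s=-0.400000, y=-1.400000:
  k1 = f(-0.400000, -1.400000) = 2.560537
  k2 = f(-0.310000, -1.169552) = 2.369492
  y ← -1.400000 + (0.09/2)·(2.560537 + 2.369492) = -1.178149
s=-0.310000, y=-1.178149:
  k1 = f(-0.310000, -1.178149) = 2.378089
  k2 = f(-0.220000, -0.964121) = 2.193751
  y ← -1.178149 + (0.09/2)·(2.378089 + 2.193751) = -0.972416
y(-0.22) ≈ -0.9724

-0.9724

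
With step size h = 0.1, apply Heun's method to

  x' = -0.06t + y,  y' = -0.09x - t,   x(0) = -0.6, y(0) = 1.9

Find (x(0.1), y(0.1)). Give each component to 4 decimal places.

Heun on (x,y): k1 = f(t_n, state_n); k2 = f(t_n + h, state_n + h·k1); state_{n+1} = state_n + (h/2)·(k1 + k2).
0.000000: (-0.600000, 1.900000)
  k1 = (1.900000, 0.054000)
  predictor → (-0.410000, 1.905400)
  k2 = (1.899400, -0.063100)
  → (-0.410030, 1.899545)
(x(0.1), y(0.1)) ≈ (-0.4100, 1.8995)

-0.4100, 1.8995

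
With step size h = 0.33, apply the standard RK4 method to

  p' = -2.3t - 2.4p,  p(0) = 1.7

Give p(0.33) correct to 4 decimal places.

RK4: k1 = f(t_n, p_n); k2 = f(t_n + h/2, p_n + (h/2)·k1); k3 = f(t_n + h/2, p_n + (h/2)·k2); k4 = f(t_n + h, p_n + h·k3); p_{n+1} = p_n + (h/6)·(k1 + 2k2 + 2k3 + k4).
t=0.000000, p=1.700000:
  k1 = f(0.000000, 1.700000) = -4.080000
  k2 = f(0.165000, 1.026800) = -2.843820
  k3 = f(0.165000, 1.230770) = -3.333347
  k4 = f(0.330000, 0.599995) = -2.198989
  p ← 1.700000 + (0.33/6)·(k1 + 2k2 + 2k3 + k4) = 0.675167
p(0.33) ≈ 0.6752

0.6752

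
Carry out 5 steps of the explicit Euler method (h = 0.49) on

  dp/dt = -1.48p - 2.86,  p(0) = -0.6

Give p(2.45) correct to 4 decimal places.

-1.9303

Euler: p_{n+1} = p_n + h·f(t_n, p_n).
t=0.000000, p=-0.600000: f=-1.972000 → p ← -0.600000 + 0.49·(-1.972000) = -1.566280
t=0.490000, p=-1.566280: f=-0.541906 → p ← -1.566280 + 0.49·(-0.541906) = -1.831814
t=0.980000, p=-1.831814: f=-0.148916 → p ← -1.831814 + 0.49·(-0.148916) = -1.904782
t=1.470000, p=-1.904782: f=-0.040922 → p ← -1.904782 + 0.49·(-0.040922) = -1.924834
t=1.960000, p=-1.924834: f=-0.011245 → p ← -1.924834 + 0.49·(-0.011245) = -1.930344
p(2.45) ≈ -1.9303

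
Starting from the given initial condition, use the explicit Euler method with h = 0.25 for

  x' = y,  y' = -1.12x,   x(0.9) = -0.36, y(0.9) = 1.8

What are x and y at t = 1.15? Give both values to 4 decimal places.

Euler on (x,y): x_{n+1} = x_n + h·x', y_{n+1} = y_n + h·y'.
0.900000: (-0.360000, 1.800000); f=(1.800000, 0.403200) → (0.090000, 1.900800)
(x(1.15), y(1.15)) ≈ (0.0900, 1.9008)

0.0900, 1.9008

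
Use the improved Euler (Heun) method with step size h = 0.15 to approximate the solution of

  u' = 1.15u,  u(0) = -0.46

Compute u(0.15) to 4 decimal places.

Heun: k1 = f(x_n, u_n); k2 = f(x_n + h, u_n + h·k1); u_{n+1} = u_n + (h/2)·(k1 + k2).
x=0.000000, u=-0.460000:
  k1 = f(0.000000, -0.460000) = -0.529000
  k2 = f(0.150000, -0.539350) = -0.620252
  u ← -0.460000 + (0.15/2)·(-0.529000 + (-0.620252)) = -0.546194
u(0.15) ≈ -0.5462

-0.5462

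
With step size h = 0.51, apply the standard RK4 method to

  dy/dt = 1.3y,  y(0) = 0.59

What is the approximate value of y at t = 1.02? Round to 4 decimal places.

2.2192

RK4: k1 = f(t_n, y_n); k2 = f(t_n + h/2, y_n + (h/2)·k1); k3 = f(t_n + h/2, y_n + (h/2)·k2); k4 = f(t_n + h, y_n + h·k3); y_{n+1} = y_n + (h/6)·(k1 + 2k2 + 2k3 + k4).
t=0.000000, y=0.590000:
  k1 = f(0.000000, 0.590000) = 0.767000
  k2 = f(0.255000, 0.785585) = 1.021260
  k3 = f(0.255000, 0.850421) = 1.105548
  k4 = f(0.510000, 1.153829) = 1.499978
  y ← 0.590000 + (0.51/6)·(k1 + 2k2 + 2k3 + k4) = 1.144251
t=0.510000, y=1.144251:
  k1 = f(0.510000, 1.144251) = 1.487526
  k2 = f(0.765000, 1.523570) = 1.980641
  k3 = f(0.765000, 1.649314) = 2.144108
  k4 = f(1.020000, 2.237746) = 2.909069
  y ← 1.144251 + (0.51/6)·(k1 + 2k2 + 2k3 + k4) = 2.219168
y(1.02) ≈ 2.2192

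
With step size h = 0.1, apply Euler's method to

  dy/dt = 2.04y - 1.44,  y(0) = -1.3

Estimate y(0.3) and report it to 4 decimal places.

-2.7951

Euler: y_{n+1} = y_n + h·f(t_n, y_n).
t=0.000000, y=-1.300000: f=-4.092000 → y ← -1.300000 + 0.1·(-4.092000) = -1.709200
t=0.100000, y=-1.709200: f=-4.926768 → y ← -1.709200 + 0.1·(-4.926768) = -2.201877
t=0.200000, y=-2.201877: f=-5.931829 → y ← -2.201877 + 0.1·(-5.931829) = -2.795060
y(0.3) ≈ -2.7951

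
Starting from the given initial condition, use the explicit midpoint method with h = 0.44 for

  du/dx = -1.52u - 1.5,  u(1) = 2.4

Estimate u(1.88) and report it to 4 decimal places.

0.0558

Midpoint: k1 = f(x_n, u_n); k2 = f(x_n + h/2, u_n + (h/2)·k1); u_{n+1} = u_n + h·k2.
x=1.000000, u=2.400000:
  k1 = f(1.000000, 2.400000) = -5.148000
  k2 = f(1.220000, 1.267440) = -3.426509
  u ← 2.400000 + 0.44·(-3.426509) = 0.892336
x=1.440000, u=0.892336:
  k1 = f(1.440000, 0.892336) = -2.856351
  k2 = f(1.660000, 0.263939) = -1.901187
  u ← 0.892336 + 0.44·(-1.901187) = 0.055814
u(1.88) ≈ 0.0558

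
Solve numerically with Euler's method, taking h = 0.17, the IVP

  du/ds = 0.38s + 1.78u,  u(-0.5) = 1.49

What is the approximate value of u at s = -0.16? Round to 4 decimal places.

2.4648

Euler: u_{n+1} = u_n + h·f(s_n, u_n).
s=-0.500000, u=1.490000: f=2.462200 → u ← 1.490000 + 0.17·2.462200 = 1.908574
s=-0.330000, u=1.908574: f=3.271862 → u ← 1.908574 + 0.17·3.271862 = 2.464790
u(-0.16) ≈ 2.4648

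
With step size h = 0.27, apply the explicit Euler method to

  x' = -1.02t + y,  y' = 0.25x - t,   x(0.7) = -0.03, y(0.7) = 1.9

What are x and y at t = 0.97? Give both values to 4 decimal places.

Euler on (x,y): x_{n+1} = x_n + h·x', y_{n+1} = y_n + h·y'.
0.700000: (-0.030000, 1.900000); f=(1.186000, -0.707500) → (0.290220, 1.708975)
(x(0.97), y(0.97)) ≈ (0.2902, 1.7090)

0.2902, 1.7090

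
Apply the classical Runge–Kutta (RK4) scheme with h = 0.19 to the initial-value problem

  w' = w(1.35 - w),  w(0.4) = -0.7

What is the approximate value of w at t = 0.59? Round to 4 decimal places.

-1.0662

RK4: k1 = f(t_n, w_n); k2 = f(t_n + h/2, w_n + (h/2)·k1); k3 = f(t_n + h/2, w_n + (h/2)·k2); k4 = f(t_n + h, w_n + h·k3); w_{n+1} = w_n + (h/6)·(k1 + 2k2 + 2k3 + k4).
t=0.400000, w=-0.700000:
  k1 = f(0.400000, -0.700000) = -1.435000
  k2 = f(0.495000, -0.836325) = -1.828478
  k3 = f(0.495000, -0.873705) = -1.942864
  k4 = f(0.590000, -1.069144) = -2.586414
  w ← -0.700000 + (0.19/6)·(k1 + 2k2 + 2k3 + k4) = -1.066196
w(0.59) ≈ -1.0662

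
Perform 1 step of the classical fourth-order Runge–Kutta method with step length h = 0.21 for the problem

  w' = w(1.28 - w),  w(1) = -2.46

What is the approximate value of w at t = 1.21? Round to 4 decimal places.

RK4: k1 = f(t_n, w_n); k2 = f(t_n + h/2, w_n + (h/2)·k1); k3 = f(t_n + h/2, w_n + (h/2)·k2); k4 = f(t_n + h, w_n + h·k3); w_{n+1} = w_n + (h/6)·(k1 + 2k2 + 2k3 + k4).
t=1.000000, w=-2.460000:
  k1 = f(1.000000, -2.460000) = -9.200400
  k2 = f(1.105000, -3.426042) = -16.123098
  k3 = f(1.105000, -4.152925) = -22.562532
  k4 = f(1.210000, -7.198132) = -61.026710
  w ← -2.460000 + (0.21/6)·(k1 + 2k2 + 2k3 + k4) = -7.625943
w(1.21) ≈ -7.6259

-7.6259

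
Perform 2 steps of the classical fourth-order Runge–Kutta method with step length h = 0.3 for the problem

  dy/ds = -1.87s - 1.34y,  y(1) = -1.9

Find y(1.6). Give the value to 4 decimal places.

-1.8834

RK4: k1 = f(s_n, y_n); k2 = f(s_n + h/2, y_n + (h/2)·k1); k3 = f(s_n + h/2, y_n + (h/2)·k2); k4 = f(s_n + h, y_n + h·k3); y_{n+1} = y_n + (h/6)·(k1 + 2k2 + 2k3 + k4).
s=1.000000, y=-1.900000:
  k1 = f(1.000000, -1.900000) = 0.676000
  k2 = f(1.150000, -1.798600) = 0.259624
  k3 = f(1.150000, -1.861056) = 0.343316
  k4 = f(1.300000, -1.797005) = -0.023013
  y ← -1.900000 + (0.3/6)·(k1 + 2k2 + 2k3 + k4) = -1.807057
s=1.300000, y=-1.807057:
  k1 = f(1.300000, -1.807057) = -0.009544
  k2 = f(1.450000, -1.808488) = -0.288126
  k3 = f(1.450000, -1.850276) = -0.232131
  k4 = f(1.600000, -1.876696) = -0.477227
  y ← -1.807057 + (0.3/6)·(k1 + 2k2 + 2k3 + k4) = -1.883421
y(1.6) ≈ -1.8834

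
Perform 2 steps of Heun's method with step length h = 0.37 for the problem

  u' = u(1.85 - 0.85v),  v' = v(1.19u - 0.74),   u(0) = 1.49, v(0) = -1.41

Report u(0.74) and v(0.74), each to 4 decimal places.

Heun on (u,v): k1 = f(x_n, state_n); k2 = f(x_n + h, state_n + h·k1); state_{n+1} = state_n + (h/2)·(k1 + k2).
0.000000: (1.490000, -1.410000)
  k1 = (4.542265, -1.456671)
  predictor → (3.170638, -1.948968)
  k2 = (11.118232, -5.911336)
  → (4.387192, -2.773081)
0.370000: (4.387192, -2.773081)
  k1 = (18.457440, -12.425508)
  predictor → (11.216445, -7.370519)
  k2 = (91.020791, -92.924331)
  → (24.640665, -22.262802)
(u(0.74), v(0.74)) ≈ (24.6407, -22.2628)

24.6407, -22.2628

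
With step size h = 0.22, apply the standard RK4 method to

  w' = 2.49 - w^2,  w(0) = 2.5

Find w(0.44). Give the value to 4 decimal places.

RK4: k1 = f(s_n, w_n); k2 = f(s_n + h/2, w_n + (h/2)·k1); k3 = f(s_n + h/2, w_n + (h/2)·k2); k4 = f(s_n + h, w_n + h·k3); w_{n+1} = w_n + (h/6)·(k1 + 2k2 + 2k3 + k4).
s=0.000000, w=2.500000:
  k1 = f(0.000000, 2.500000) = -3.760000
  k2 = f(0.110000, 2.086400) = -1.863065
  k3 = f(0.110000, 2.295063) = -2.777314
  k4 = f(0.220000, 1.888991) = -1.078287
  w ← 2.500000 + (0.22/6)·(k1 + 2k2 + 2k3 + k4) = 1.982302
s=0.220000, w=1.982302:
  k1 = f(0.220000, 1.982302) = -1.439520
  k2 = f(0.330000, 1.823955) = -0.836810
  k3 = f(0.330000, 1.890253) = -1.083055
  k4 = f(0.440000, 1.744030) = -0.551639
  w ← 1.982302 + (0.22/6)·(k1 + 2k2 + 2k3 + k4) = 1.768502
w(0.44) ≈ 1.7685

1.7685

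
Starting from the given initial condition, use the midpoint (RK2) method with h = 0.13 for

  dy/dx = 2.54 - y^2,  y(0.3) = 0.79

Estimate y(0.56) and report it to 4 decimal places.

1.1815

Midpoint: k1 = f(x_n, y_n); k2 = f(x_n + h/2, y_n + (h/2)·k1); y_{n+1} = y_n + h·k2.
x=0.300000, y=0.790000:
  k1 = f(0.300000, 0.790000) = 1.915900
  k2 = f(0.365000, 0.914533) = 1.703628
  y ← 0.790000 + 0.13·1.703628 = 1.011472
x=0.430000, y=1.011472:
  k1 = f(0.430000, 1.011472) = 1.516925
  k2 = f(0.495000, 1.110072) = 1.307741
  y ← 1.011472 + 0.13·1.307741 = 1.181478
y(0.56) ≈ 1.1815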